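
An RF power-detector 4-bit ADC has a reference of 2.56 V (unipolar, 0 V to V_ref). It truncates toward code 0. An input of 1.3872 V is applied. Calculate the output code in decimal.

LSB = 2.56 V / 16 = 160.000 mV.
Input sits at 8.670 steps above V_low.
Floor → code 8.

code 8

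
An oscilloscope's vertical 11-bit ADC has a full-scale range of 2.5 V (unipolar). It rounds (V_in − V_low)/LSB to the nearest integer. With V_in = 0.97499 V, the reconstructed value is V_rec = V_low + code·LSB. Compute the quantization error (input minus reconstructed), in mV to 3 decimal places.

One LSB is 2.5 V / 2048 = 1.221 mV.
(0.97499 − 0)/0.0012207 = 798.7118; round gives code 799.
Code 799 maps back to 0 + 799×0.0012207 V = 0.9753418 V.
V_in − V_rec = -0.000351797 V = -0.352 mV.

-0.352 mV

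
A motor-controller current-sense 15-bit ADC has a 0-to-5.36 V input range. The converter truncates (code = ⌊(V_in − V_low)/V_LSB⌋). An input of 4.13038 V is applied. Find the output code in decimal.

code 25250

LSB = 5.36 V / 32768 = 163.57 µV.
(V_in − V_low)/LSB = (4.13038 − 0) / 0.000163574 = 25250.801.
So the output code is 25250.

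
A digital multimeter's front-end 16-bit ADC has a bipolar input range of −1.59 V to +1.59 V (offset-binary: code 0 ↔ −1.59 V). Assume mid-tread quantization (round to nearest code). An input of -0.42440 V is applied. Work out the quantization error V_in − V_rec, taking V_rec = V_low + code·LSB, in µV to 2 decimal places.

LSB = 3.18/2^16 = 48.52 µV.
(-0.42440 − (−1.59))/4.85229e-05 = 24021.6231; round gives code 24022.
V_rec = (−1.59) + 24022·4.85229e-05 = -0.42438171 V.
Error = -0.42440 − (−0.42438171) = -1.82861e-05 V = -18.29 µV.

-18.29 µV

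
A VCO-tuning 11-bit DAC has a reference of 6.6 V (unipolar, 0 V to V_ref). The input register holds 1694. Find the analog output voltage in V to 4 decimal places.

5.4592 V

LSB = 6.6 V / 2^11 = 3.223 mV.
V_out = 0 + 1694 × 0.00322266 V = 5.45918 V.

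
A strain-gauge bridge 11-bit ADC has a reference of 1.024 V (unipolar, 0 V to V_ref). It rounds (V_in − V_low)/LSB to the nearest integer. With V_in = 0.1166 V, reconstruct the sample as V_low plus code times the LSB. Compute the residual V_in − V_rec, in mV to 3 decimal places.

LSB = 1.024/2^11 = 0.500 mV.
Scaled input = 233.2000 LSBs, so code = 233.
V_rec = 0 + 233·0.0005 = 0.1165 V.
Error = 0.1166 − 0.1165 = 0.0001 V = 0.100 mV.

0.100 mV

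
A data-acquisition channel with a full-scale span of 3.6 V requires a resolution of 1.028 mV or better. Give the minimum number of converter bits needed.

Number of steps required ≥ 3.6 V / 1.028 mV = 3501.95.
Need 2^N ≥ 3501.95; 2^11 = 2048, 2^12 = 4096.
Minimum N = 12.

12 bits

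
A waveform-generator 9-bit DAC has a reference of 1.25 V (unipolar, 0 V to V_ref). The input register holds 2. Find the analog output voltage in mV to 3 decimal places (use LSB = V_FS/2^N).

4.883 mV

LSB = 1.25 V / 2^9 = 2.441 mV.
V_out = 0 + 2 × 0.00244141 V = 0.00488281 V.
= 4.883 mV.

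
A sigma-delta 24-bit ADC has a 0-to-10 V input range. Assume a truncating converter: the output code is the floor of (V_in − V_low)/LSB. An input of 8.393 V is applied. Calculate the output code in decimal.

code 14081117

LSB = 10 V / 16777216 = 0.60 µV.
(8.393 − 0) / 5.96046e-07 = 14081117.389 LSBs.
So the output code is 14081117.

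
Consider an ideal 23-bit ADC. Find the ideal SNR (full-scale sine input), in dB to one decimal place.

140.2 dB

SNR ≈ 6.02·N + 1.76 dB = 6.02·23 + 1.76 = 140.22 dB.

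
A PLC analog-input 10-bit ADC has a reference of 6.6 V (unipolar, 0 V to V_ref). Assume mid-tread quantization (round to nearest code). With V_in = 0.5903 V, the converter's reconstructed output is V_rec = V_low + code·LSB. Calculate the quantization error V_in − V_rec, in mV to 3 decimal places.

Step size: 6.6 V ÷ 2^10 = 6.445 mV.
(V_in − V_low)/LSB = (0.5903 − 0)/0.00644531 = 91.5859 → code 92 (round).
V_rec = 0 + 92·0.00644531 = 0.59296875 V.
Difference: -0.00266875 V → -2.669 mV.

-2.669 mV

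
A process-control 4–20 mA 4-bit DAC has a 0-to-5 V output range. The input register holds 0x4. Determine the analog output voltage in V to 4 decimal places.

1.2500 V

LSB = 5 V / 2^4 = 312.500 mV.
Code 0x4 = 4 decimal.
V_out = 0 + 4 × 0.3125 V = 1.25 V.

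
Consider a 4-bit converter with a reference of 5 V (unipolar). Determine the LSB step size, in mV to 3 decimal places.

Full-scale span = 5 V.
LSB = 5 / 2^4 = 5 / 16 = 0.3125 V = 312.500 mV.

312.500 mV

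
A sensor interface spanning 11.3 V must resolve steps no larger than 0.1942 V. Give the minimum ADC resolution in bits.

6 bits

Number of steps required ≥ 11.3 V / 0.1942 V = 58.19.
Need 2^N ≥ 58.19; 2^5 = 32, 2^6 = 64.
Minimum N = 6.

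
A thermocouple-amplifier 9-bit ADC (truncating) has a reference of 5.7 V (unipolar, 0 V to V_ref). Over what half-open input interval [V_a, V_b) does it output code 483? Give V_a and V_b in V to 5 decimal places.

[5.37715 V, 5.38828 V)

LSB = 5.7/2^9 = 11.133 mV.
V_a = V_low + 483·LSB = 5.37715 V; V_b = V_low + 484·LSB = 5.38828 V.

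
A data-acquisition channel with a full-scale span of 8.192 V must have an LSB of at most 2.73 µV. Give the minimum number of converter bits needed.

22 bits

Number of steps required ≥ 8.192 V / 2.73 µV = 3000732.60.
Need 2^N ≥ 3000732.60; 2^21 = 2097152, 2^22 = 4194304.
Minimum N = 22.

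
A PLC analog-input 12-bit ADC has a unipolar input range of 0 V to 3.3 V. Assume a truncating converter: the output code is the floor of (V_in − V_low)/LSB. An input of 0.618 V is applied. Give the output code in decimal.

With 4096 levels over 3.3 V, one step is 0.806 mV.
(V_in − V_low)/LSB = (0.618 − 0) / 0.000805664 = 767.069.
So the output code is 767.

code 767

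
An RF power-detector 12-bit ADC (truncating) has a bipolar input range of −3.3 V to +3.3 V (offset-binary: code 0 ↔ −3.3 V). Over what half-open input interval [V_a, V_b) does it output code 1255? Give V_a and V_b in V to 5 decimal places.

LSB = 6.6/2^12 = 1.611 mV.
V_a = V_low + 1255·LSB = -1.27778 V; V_b = V_low + 1256·LSB = -1.27617 V.

[-1.27778 V, -1.27617 V)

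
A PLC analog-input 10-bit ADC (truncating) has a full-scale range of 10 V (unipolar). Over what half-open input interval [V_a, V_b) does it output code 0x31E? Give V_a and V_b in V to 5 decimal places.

[7.79297 V, 7.80273 V)

LSB = 10/2^10 = 9.766 mV.
Code 0x31E = 798 decimal.
V_a = V_low + 798·LSB = 7.79297 V; V_b = V_low + 799·LSB = 7.80273 V.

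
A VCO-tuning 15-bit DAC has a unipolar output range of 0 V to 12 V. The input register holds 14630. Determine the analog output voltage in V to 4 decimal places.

5.3577 V

LSB = 12 V / 2^15 = 366.21 µV.
V_out = 0 + 14630 × 0.000366211 V = 5.35767 V.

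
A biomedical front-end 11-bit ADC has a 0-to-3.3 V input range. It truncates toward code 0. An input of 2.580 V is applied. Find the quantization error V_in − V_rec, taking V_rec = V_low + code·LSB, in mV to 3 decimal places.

LSB = 3.3/2^11 = 1.611 mV.
(2.580 − 0)/0.00161133 = 1601.1636; ⌊·⌋ gives code 1601.
Reconstructed: 2.5797363 V.
V_in − V_rec = 0.000263672 V = 0.264 mV.

0.264 mV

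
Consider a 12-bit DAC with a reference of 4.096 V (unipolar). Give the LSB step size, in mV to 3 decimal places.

Full-scale span = 4.096 V.
LSB = 4.096 / 2^12 = 4.096 / 4096 = 0.001 V = 1.000 mV.

1.000 mV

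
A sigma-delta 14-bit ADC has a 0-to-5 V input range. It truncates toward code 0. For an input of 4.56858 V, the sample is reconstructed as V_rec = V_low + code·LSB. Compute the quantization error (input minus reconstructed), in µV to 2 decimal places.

98.55 µV

LSB = 5/2^14 = 305.18 µV.
(4.56858 − 0)/0.000305176 = 14970.3229; ⌊·⌋ gives code 14970.
V_rec = 0 + 14970·0.000305176 = 4.5684814 V.
Difference: 9.85547e-05 V → 98.55 µV.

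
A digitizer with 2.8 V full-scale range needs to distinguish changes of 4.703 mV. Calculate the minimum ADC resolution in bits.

Number of steps required ≥ 2.8 V / 4.703 mV = 595.36.
Need 2^N ≥ 595.36; 2^9 = 512, 2^10 = 1024.
Minimum N = 10.

10 bits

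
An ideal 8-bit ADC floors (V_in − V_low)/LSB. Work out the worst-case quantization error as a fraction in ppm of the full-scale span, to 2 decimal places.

3906.25 ppm

Truncating → worst-case error = 1 LSB = V_FS/2^8, so 1e+06/256 = 3906.25 ppm of full scale.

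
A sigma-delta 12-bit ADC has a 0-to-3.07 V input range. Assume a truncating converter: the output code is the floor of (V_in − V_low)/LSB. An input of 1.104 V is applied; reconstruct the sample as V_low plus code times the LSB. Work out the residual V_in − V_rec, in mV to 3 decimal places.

LSB = 3.07/2^12 = 0.750 mV.
Scaled input = 1472.9590 LSBs, so code = 1472.
Reconstructed: 1.1032812 V.
Error = 1.104 − 1.1032812 = 0.00071875 V = 0.719 mV.

0.719 mV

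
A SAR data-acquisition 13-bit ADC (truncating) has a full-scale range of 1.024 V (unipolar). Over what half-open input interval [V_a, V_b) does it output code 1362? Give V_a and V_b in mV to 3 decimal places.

[170.250 mV, 170.375 mV)

LSB = 1.024/2^13 = 125.00 µV.
V_a = V_low + 1362·LSB = 0.17025 V; V_b = V_low + 1363·LSB = 0.170375 V.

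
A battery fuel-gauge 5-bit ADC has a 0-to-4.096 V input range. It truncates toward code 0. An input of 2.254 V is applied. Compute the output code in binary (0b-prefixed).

code 0b10001 (decimal 17)

Full-scale span = 4.096 V; LSB = 4.096/2^5 = 128.000 mV.
(V_in − V_low)/LSB = (2.254 − 0) / 0.128 = 17.609.
Floor → code 17.
In binary (0b-prefixed): 0b10001.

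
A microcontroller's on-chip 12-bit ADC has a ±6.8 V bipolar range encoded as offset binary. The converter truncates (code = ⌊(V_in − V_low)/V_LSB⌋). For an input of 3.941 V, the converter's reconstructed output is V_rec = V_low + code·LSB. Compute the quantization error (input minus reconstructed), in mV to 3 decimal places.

3.109 mV

LSB = 13.6/2^12 = 3.320 mV.
(3.941 − (−6.8))/0.00332031 = 3234.9365; ⌊·⌋ gives code 3234.
Reconstructed: 3.9378906 V.
Difference: 0.00310938 V → 3.109 mV.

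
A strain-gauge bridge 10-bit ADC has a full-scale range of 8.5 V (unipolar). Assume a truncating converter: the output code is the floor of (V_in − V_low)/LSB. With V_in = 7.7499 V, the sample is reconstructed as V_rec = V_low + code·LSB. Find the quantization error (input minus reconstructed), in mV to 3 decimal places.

Step size: 8.5 V ÷ 2^10 = 8.301 mV.
Scaled input = 933.6350 LSBs, so code = 933.
Reconstructed: 7.7446289 V.
Error = 7.7499 − 7.7446289 = 0.00527109 V = 5.271 mV.

5.271 mV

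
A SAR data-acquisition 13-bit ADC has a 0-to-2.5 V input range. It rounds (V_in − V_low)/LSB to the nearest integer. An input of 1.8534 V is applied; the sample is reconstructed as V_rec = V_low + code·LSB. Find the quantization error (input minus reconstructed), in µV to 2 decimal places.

Step size: 2.5 V ÷ 2^13 = 305.18 µV.
(V_in − V_low)/LSB = (1.8534 − 0)/0.000305176 = 6073.2211 → code 6073 (round).
Reconstructed: 1.8533325 V.
V_in − V_rec = 6.74805e-05 V = 67.48 µV.

67.48 µV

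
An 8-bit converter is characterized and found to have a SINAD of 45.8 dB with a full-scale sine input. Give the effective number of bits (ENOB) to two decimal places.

7.32 bits

ENOB = (SINAD − 1.76) / 6.02 = (45.8 − 1.76)/6.02 = 7.316.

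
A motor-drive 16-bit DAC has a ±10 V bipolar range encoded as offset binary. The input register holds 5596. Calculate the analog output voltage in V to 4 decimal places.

LSB = 20 V / 2^16 = 305.18 µV.
V_out = (−10) + 5596 × 0.000305176 V = -8.29224 V.

-8.2922 V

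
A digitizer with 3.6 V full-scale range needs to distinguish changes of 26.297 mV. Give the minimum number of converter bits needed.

8 bits

Number of steps required ≥ 3.6 V / 26.297 mV = 136.90.
Need 2^N ≥ 136.90; 2^7 = 128, 2^8 = 256.
Minimum N = 8.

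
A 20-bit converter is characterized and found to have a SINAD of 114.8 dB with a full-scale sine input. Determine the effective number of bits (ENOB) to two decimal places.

18.78 bits

ENOB = (SINAD − 1.76) / 6.02 = (114.8 − 1.76)/6.02 = 18.777.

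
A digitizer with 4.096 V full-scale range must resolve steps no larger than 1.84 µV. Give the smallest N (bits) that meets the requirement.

22 bits

Number of steps required ≥ 4.096 V / 1.84 µV = 2226086.96.
Need 2^N ≥ 2226086.96; 2^21 = 2097152, 2^22 = 4194304.
Minimum N = 22.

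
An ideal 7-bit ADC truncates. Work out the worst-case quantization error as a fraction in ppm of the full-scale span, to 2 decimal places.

7812.50 ppm

Truncating → worst-case error = 1 LSB = V_FS/2^7, so 1e+06/128 = 7812.5 ppm of full scale.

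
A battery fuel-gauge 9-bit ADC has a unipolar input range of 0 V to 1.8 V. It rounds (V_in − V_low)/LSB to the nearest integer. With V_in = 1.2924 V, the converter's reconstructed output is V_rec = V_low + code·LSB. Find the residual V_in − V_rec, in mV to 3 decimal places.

-1.350 mV

One LSB is 1.8 V / 512 = 3.516 mV.
(V_in − V_low)/LSB = (1.2924 − 0)/0.00351563 = 367.6160 → code 368 (round).
V_rec = 0 + 368·0.00351563 = 1.29375 V.
Difference: -0.00135 V → -1.350 mV.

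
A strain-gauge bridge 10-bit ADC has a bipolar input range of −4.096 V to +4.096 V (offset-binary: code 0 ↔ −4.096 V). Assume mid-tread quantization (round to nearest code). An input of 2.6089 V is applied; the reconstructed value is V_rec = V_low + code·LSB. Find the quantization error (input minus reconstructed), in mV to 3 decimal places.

LSB = 8.192/2^10 = 8.000 mV.
(V_in − V_low)/LSB = (2.6089 − (−4.096))/0.008 = 838.1125 → code 838 (round).
Code 838 maps back to (−4.096) + 838×0.008 V = 2.608 V.
Difference: 0.0009 V → 0.900 mV.

0.900 mV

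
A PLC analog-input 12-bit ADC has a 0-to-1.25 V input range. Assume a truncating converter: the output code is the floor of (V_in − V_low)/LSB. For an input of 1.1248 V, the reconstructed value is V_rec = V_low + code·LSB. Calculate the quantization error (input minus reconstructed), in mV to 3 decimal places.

0.227 mV

One LSB is 1.25 V / 4096 = 305.18 µV.
(1.1248 − 0)/0.000305176 = 3685.7446; ⌊·⌋ gives code 3685.
V_rec = 0 + 3685·0.000305176 = 1.1245728 V.
Difference: 0.000227246 V → 0.227 mV.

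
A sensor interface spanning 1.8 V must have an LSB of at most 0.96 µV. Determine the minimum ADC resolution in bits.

21 bits

Number of steps required ≥ 1.8 V / 0.96 µV = 1875000.00.
Need 2^N ≥ 1875000.00; 2^20 = 1048576, 2^21 = 2097152.
Minimum N = 21.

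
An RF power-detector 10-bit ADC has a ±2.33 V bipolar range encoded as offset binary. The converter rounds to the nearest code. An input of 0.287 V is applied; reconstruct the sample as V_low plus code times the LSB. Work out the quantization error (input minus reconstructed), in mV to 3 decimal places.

0.301 mV

LSB = 4.66/2^10 = 4.551 mV.
(0.287 − (−2.33))/0.00455078 = 575.0661; round gives code 575.
Code 575 maps back to (−2.33) + 575×0.00455078 V = 0.28669922 V.
Difference: 0.000300781 V → 0.301 mV.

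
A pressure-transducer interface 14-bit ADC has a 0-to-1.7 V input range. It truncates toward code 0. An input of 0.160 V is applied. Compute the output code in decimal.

LSB = 1.7 V / 16384 = 103.76 µV.
(V_in − V_low)/LSB = (0.160 − 0) / 0.00010376 = 1542.024.
⌊·⌋(1542.024) = 1542.

code 1542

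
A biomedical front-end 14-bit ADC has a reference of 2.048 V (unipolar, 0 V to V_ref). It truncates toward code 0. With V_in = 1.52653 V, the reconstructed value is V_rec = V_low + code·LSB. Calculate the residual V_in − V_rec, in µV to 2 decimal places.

Step size: 2.048 V ÷ 2^14 = 125.00 µV.
(V_in − V_low)/LSB = (1.52653 − 0)/0.000125 = 12212.2400 → code 12212 (floor).
Reconstructed: 1.5265 V.
Error = 1.52653 − 1.5265 = 3e-05 V = 30.00 µV.

30.00 µV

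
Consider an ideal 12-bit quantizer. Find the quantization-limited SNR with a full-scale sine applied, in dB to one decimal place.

74.0 dB

SNR ≈ 6.02·N + 1.76 dB = 6.02·12 + 1.76 = 74.00 dB.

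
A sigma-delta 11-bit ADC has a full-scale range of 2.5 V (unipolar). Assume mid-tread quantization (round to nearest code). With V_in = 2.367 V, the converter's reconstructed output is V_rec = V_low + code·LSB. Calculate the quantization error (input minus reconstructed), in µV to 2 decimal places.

Step size: 2.5 V ÷ 2^11 = 1.221 mV.
(2.367 − 0)/0.0012207 = 1939.0464; round gives code 1939.
Code 1939 maps back to 0 + 1939×0.0012207 V = 2.3669434 V.
V_in − V_rec = 5.66406e-05 V = 56.64 µV.

56.64 µV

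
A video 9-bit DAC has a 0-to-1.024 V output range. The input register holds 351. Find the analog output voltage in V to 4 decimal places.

0.7020 V

LSB = 1.024 V / 2^9 = 2.000 mV.
V_out = 0 + 351 × 0.002 V = 0.702 V.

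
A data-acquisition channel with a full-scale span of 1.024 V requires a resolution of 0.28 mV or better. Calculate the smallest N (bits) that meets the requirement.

Number of steps required ≥ 1.024 V / 0.28 mV = 3657.14.
Need 2^N ≥ 3657.14; 2^11 = 2048, 2^12 = 4096.
Minimum N = 12.

12 bits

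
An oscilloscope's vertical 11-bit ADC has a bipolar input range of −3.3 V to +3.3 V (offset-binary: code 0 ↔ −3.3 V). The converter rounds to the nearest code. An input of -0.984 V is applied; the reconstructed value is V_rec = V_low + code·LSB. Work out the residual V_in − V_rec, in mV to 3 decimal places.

One LSB is 6.6 V / 2048 = 3.223 mV.
Scaled input = 718.6618 LSBs, so code = 719.
V_rec = (−3.3) + 719·0.00322266 = -0.98291016 V.
V_in − V_rec = -0.00108984 V = -1.090 mV.

-1.090 mV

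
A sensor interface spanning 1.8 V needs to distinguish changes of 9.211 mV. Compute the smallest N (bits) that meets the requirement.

8 bits

Number of steps required ≥ 1.8 V / 9.211 mV = 195.42.
Need 2^N ≥ 195.42; 2^7 = 128, 2^8 = 256.
Minimum N = 8.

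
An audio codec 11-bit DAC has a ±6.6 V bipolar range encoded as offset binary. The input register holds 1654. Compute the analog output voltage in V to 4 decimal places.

4.0605 V

LSB = 13.2 V / 2^11 = 6.445 mV.
V_out = (−6.6) + 1654 × 0.00644531 V = 4.06055 V.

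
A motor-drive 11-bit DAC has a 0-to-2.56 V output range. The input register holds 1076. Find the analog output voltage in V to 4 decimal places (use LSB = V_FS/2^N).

LSB = 2.56 V / 2^11 = 1.250 mV.
V_out = 0 + 1076 × 0.00125 V = 1.345 V.

1.3450 V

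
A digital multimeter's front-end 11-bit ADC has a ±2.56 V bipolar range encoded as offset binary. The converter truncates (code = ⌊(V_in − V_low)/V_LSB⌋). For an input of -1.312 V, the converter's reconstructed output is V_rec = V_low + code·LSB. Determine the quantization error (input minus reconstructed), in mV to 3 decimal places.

0.500 mV

One LSB is 5.12 V / 2048 = 2.500 mV.
(-1.312 − (−2.56))/0.0025 = 499.2000; ⌊·⌋ gives code 499.
V_rec = (−2.56) + 499·0.0025 = -1.3125 V.
Difference: 0.0005 V → 0.500 mV.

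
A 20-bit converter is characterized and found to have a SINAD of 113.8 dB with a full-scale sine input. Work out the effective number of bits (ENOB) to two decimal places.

18.61 bits

ENOB = (SINAD − 1.76) / 6.02 = (113.8 − 1.76)/6.02 = 18.611.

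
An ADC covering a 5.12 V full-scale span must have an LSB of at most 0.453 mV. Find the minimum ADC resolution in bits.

Number of steps required ≥ 5.12 V / 0.453 mV = 11302.43.
Need 2^N ≥ 11302.43; 2^13 = 8192, 2^14 = 16384.
Minimum N = 14.

14 bits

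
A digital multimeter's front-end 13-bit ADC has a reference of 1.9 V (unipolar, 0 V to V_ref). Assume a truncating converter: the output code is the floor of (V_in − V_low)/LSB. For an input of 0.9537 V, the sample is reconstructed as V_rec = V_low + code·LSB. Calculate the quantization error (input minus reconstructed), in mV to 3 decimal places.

LSB = 1.9/2^13 = 231.93 µV.
(V_in − V_low)/LSB = (0.9537 − 0)/0.000231934 = 4111.9528 → code 4111 (floor).
Code 4111 maps back to 0 + 4111×0.000231934 V = 0.953479 V.
Error = 0.9537 − 0.953479 = 0.000220996 V = 0.221 mV.

0.221 mV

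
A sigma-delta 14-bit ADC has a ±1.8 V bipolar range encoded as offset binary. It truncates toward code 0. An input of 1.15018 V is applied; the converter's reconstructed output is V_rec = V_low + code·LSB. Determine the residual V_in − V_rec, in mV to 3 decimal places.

One LSB is 3.6 V / 16384 = 219.73 µV.
Scaled input = 13426.5970 LSBs, so code = 13426.
V_rec = (−1.8) + 13426·0.000219727 = 1.1500488 V.
Error = 1.15018 − 1.1500488 = 0.000131172 V = 0.131 mV.

0.131 mV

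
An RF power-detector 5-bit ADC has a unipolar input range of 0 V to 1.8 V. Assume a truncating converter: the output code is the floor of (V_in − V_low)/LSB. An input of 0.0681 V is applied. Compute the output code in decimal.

code 1

LSB = 1.8 V / 32 = 56.250 mV.
(0.0681 − 0) / 0.05625 = 1.211 LSBs.
So the output code is 1.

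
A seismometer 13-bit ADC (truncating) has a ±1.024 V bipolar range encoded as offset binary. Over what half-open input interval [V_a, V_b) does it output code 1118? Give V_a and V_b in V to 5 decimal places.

LSB = 2.048/2^13 = 250.00 µV.
V_a = V_low + 1118·LSB = -0.7445 V; V_b = V_low + 1119·LSB = -0.74425 V.

[-0.74450 V, -0.74425 V)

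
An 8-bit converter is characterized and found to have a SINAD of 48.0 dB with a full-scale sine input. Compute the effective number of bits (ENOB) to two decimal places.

ENOB = (SINAD − 1.76) / 6.02 = (48.0 − 1.76)/6.02 = 7.681.

7.68 bits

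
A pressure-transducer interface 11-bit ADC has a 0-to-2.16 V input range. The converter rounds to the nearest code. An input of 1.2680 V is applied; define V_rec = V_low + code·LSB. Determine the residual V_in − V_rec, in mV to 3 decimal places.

One LSB is 2.16 V / 2048 = 1.055 mV.
(V_in − V_low)/LSB = (1.2680 − 0)/0.00105469 = 1202.2519 → code 1202 (round).
Code 1202 maps back to 0 + 1202×0.00105469 V = 1.2677344 V.
Difference: 0.000265625 V → 0.266 mV.

0.266 mV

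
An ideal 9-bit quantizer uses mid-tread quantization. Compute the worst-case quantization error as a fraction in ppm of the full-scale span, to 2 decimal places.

976.56 ppm

Rounding → worst-case error = ½ LSB = V_FS/2^10, so 1e+06/1024 = 976.562 ppm of full scale.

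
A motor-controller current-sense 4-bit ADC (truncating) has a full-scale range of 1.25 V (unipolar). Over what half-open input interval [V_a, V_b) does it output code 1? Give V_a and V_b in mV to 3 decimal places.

[78.125 mV, 156.250 mV)

LSB = 1.25/2^4 = 78.125 mV.
V_a = V_low + 1·LSB = 0.078125 V; V_b = V_low + 2·LSB = 0.15625 V.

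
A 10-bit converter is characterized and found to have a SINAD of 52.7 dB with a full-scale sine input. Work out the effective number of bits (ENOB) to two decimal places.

ENOB = (SINAD − 1.76) / 6.02 = (52.7 − 1.76)/6.02 = 8.462.

8.46 bits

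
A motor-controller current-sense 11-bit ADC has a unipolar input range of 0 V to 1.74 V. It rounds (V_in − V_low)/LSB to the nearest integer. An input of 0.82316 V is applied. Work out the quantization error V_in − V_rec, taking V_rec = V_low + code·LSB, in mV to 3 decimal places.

-0.111 mV

One LSB is 1.74 V / 2048 = 0.850 mV.
(0.82316 − 0)/0.000849609 = 968.8688; round gives code 969.
V_rec = 0 + 969·0.000849609 = 0.82327148 V.
Difference: -0.000111484 V → -0.111 mV.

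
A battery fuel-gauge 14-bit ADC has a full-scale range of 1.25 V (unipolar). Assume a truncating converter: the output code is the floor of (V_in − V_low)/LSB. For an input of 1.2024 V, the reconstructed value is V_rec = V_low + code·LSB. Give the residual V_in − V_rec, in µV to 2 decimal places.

LSB = 1.25/2^14 = 76.29 µV.
Scaled input = 15760.0973 LSBs, so code = 15760.
Reconstructed: 1.2023926 V.
Error = 1.2024 − 1.2023926 = 7.42187e-06 V = 7.42 µV.

7.42 µV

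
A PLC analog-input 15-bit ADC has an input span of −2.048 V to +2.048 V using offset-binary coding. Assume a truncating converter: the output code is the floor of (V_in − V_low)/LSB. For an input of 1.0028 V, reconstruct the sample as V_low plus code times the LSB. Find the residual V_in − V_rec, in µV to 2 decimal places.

LSB = 4.096/2^15 = 125.00 µV.
Scaled input = 24406.4000 LSBs, so code = 24406.
V_rec = (−2.048) + 24406·0.000125 = 1.00275 V.
Error = 1.0028 − 1.00275 = 5e-05 V = 50.00 µV.

50.00 µV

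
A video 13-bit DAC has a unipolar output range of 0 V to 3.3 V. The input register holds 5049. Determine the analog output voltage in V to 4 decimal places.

LSB = 3.3 V / 2^13 = 402.83 µV.
V_out = 0 + 5049 × 0.000402832 V = 2.0339 V.

2.0339 V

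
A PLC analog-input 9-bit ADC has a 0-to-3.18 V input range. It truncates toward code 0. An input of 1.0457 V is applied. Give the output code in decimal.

code 168

LSB = 3.18 V / 512 = 6.211 mV.
(V_in − V_low)/LSB = (1.0457 − 0) / 0.00621094 = 168.364.
⌊·⌋(168.364) = 168.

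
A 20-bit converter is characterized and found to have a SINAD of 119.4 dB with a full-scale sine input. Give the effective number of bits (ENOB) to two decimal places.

19.54 bits

ENOB = (SINAD − 1.76) / 6.02 = (119.4 − 1.76)/6.02 = 19.542.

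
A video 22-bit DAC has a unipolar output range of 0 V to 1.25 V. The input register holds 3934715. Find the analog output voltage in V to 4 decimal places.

1.1726 V

LSB = 1.25 V / 2^22 = 0.30 µV.
V_out = 0 + 3934715 × 2.98023e-07 V = 1.17264 V.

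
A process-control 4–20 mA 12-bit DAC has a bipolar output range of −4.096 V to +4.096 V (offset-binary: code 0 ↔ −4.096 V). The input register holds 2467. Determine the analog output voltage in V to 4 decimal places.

0.8380 V

LSB = 8.192 V / 2^12 = 2.000 mV.
V_out = (−4.096) + 2467 × 0.002 V = 0.838 V.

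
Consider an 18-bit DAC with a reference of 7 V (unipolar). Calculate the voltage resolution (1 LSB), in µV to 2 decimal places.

Full-scale span = 7 V.
LSB = 7 / 2^18 = 7 / 262144 = 2.67029e-05 V = 26.70 µV.

26.70 µV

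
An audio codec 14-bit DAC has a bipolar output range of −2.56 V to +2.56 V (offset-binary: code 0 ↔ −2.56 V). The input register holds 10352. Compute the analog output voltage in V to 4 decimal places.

0.6750 V

LSB = 5.12 V / 2^14 = 312.50 µV.
V_out = (−2.56) + 10352 × 0.0003125 V = 0.675 V.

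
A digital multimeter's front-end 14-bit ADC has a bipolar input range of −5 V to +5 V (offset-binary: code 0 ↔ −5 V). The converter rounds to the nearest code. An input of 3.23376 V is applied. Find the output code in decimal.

code 13490

LSB = 10 V / 16384 = 0.610 mV.
(3.23376 − (−5)) / 0.000610352 = 13490.192 LSBs.
round(13490.192) = 13490.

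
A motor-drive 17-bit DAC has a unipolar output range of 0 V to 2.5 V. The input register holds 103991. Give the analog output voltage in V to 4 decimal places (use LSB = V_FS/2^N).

1.9835 V

LSB = 2.5 V / 2^17 = 19.07 µV.
V_out = 0 + 103991 × 1.90735e-05 V = 1.98347 V.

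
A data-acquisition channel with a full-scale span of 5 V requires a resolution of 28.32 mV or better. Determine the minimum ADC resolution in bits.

Number of steps required ≥ 5 V / 28.32 mV = 176.55.
Need 2^N ≥ 176.55; 2^7 = 128, 2^8 = 256.
Minimum N = 8.

8 bits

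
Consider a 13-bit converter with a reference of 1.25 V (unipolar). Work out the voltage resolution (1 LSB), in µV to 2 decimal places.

152.59 µV

Full-scale span = 1.25 V.
LSB = 1.25 / 2^13 = 1.25 / 8192 = 0.000152588 V = 152.59 µV.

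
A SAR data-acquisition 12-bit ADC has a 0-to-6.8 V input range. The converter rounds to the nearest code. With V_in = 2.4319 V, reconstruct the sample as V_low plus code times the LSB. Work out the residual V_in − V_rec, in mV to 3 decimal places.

-0.229 mV

LSB = 6.8/2^12 = 1.660 mV.
(V_in − V_low)/LSB = (2.4319 − 0)/0.00166016 = 1464.8621 → code 1465 (round).
Reconstructed: 2.4321289 V.
Difference: -0.000228906 V → -0.229 mV.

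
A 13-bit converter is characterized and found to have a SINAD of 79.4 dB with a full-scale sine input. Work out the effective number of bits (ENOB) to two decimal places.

ENOB = (SINAD − 1.76) / 6.02 = (79.4 − 1.76)/6.02 = 12.897.

12.90 bits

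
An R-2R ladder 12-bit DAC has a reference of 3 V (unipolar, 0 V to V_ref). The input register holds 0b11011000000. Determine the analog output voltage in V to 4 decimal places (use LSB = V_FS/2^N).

LSB = 3 V / 2^12 = 0.732 mV.
Code 0b11011000000 = 1728 decimal.
V_out = 0 + 1728 × 0.000732422 V = 1.26562 V.

1.2656 V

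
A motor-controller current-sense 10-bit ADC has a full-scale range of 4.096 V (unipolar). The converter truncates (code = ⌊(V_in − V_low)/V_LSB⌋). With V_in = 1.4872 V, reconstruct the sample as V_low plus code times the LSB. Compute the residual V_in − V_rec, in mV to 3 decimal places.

3.200 mV

One LSB is 4.096 V / 1024 = 4.000 mV.
Scaled input = 371.8000 LSBs, so code = 371.
Code 371 maps back to 0 + 371×0.004 V = 1.484 V.
V_in − V_rec = 0.0032 V = 3.200 mV.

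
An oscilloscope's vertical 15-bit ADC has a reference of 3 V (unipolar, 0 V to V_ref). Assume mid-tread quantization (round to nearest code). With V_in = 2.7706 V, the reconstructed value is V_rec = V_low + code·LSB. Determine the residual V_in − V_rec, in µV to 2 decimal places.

LSB = 3/2^15 = 91.55 µV.
(2.7706 − 0)/9.15527e-05 = 30262.3403; round gives code 30262.
V_rec = 0 + 30262·9.15527e-05 = 2.7705688 V.
Difference: 3.11523e-05 V → 31.15 µV.

31.15 µV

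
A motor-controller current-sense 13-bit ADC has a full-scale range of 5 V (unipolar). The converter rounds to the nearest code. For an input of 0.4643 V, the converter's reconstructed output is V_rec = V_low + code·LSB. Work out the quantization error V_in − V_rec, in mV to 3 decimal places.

-0.178 mV

Step size: 5 V ÷ 2^13 = 0.610 mV.
(0.4643 − 0)/0.000610352 = 760.7091; round gives code 761.
Reconstructed: 0.46447754 V.
Error = 0.4643 − 0.46447754 = -0.000177539 V = -0.178 mV.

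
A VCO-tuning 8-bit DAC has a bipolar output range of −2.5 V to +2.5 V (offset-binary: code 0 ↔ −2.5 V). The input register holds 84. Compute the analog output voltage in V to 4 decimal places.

-0.8594 V

LSB = 5 V / 2^8 = 19.531 mV.
V_out = (−2.5) + 84 × 0.0195312 V = -0.859375 V.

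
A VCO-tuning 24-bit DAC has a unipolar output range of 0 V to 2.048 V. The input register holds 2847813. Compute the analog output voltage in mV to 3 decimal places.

347.633 mV

LSB = 2.048 V / 2^24 = 0.12 µV.
V_out = 0 + 2847813 × 1.2207e-07 V = 0.347633 V.
= 347.633 mV.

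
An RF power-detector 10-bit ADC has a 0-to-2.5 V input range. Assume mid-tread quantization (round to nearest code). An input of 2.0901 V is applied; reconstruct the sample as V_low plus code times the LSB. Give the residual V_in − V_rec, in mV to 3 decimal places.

Step size: 2.5 V ÷ 2^10 = 2.441 mV.
Scaled input = 856.1050 LSBs, so code = 856.
Reconstructed: 2.0898438 V.
Error = 2.0901 − 2.0898438 = 0.00025625 V = 0.256 mV.

0.256 mV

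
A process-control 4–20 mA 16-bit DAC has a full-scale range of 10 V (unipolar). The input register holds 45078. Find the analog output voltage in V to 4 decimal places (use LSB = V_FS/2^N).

6.8784 V

LSB = 10 V / 2^16 = 152.59 µV.
V_out = 0 + 45078 × 0.000152588 V = 6.87836 V.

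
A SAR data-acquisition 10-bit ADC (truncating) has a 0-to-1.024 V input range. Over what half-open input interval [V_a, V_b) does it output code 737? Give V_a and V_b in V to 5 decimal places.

LSB = 1.024/2^10 = 1.000 mV.
V_a = V_low + 737·LSB = 0.737 V; V_b = V_low + 738·LSB = 0.738 V.

[0.73700 V, 0.73800 V)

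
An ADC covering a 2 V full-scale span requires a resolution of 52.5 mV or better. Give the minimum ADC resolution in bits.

Number of steps required ≥ 2 V / 52.5 mV = 38.10.
Need 2^N ≥ 38.10; 2^5 = 32, 2^6 = 64.
Minimum N = 6.

6 bits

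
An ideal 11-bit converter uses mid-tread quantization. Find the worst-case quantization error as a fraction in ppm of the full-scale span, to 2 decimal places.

244.14 ppm

Rounding → worst-case error = ½ LSB = V_FS/2^12, so 1e+06/4096 = 244.141 ppm of full scale.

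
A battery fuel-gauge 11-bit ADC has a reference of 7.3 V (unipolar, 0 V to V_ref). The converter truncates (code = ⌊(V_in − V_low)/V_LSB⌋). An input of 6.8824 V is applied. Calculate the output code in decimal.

code 1930

LSB = 7.3 V / 2048 = 3.564 mV.
Input sits at 1930.843 steps above V_low.
So the output code is 1930.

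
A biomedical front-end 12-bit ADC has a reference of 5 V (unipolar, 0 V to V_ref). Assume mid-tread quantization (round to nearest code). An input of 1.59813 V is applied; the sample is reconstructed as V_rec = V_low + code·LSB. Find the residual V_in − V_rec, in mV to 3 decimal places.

Step size: 5 V ÷ 2^12 = 1.221 mV.
Scaled input = 1309.1881 LSBs, so code = 1309.
V_rec = 0 + 1309·0.0012207 = 1.5979004 V.
Difference: 0.000229609 V → 0.230 mV.

0.230 mV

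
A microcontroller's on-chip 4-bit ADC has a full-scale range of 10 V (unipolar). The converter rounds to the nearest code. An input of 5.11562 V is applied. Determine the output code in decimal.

code 8

With 16 levels over 10 V, one step is 0.6250 V.
(5.11562 − 0) / 0.625 = 8.185 LSBs.
round(8.185) = 8.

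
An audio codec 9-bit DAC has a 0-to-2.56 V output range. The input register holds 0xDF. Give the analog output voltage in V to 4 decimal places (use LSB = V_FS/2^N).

LSB = 2.56 V / 2^9 = 5.000 mV.
Code 0xDF = 223 decimal.
V_out = 0 + 223 × 0.005 V = 1.115 V.

1.1150 V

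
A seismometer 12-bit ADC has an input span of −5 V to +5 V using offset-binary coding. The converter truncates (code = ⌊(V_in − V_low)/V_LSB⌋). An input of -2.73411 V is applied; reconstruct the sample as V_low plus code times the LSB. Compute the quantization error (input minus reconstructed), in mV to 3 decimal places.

0.265 mV

One LSB is 10 V / 4096 = 2.441 mV.
(-2.73411 − (−5))/0.00244141 = 928.1085; ⌊·⌋ gives code 928.
Code 928 maps back to (−5) + 928×0.00244141 V = -2.734375 V.
Error = -2.73411 − (−2.734375) = 0.000265 V = 0.265 mV.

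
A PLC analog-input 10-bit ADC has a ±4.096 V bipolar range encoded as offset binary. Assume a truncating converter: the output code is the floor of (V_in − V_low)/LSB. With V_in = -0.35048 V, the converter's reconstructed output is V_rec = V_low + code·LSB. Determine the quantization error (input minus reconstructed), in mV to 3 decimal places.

Step size: 8.192 V ÷ 2^10 = 8.000 mV.
(-0.35048 − (−4.096))/0.008 = 468.1900; ⌊·⌋ gives code 468.
V_rec = (−4.096) + 468·0.008 = -0.352 V.
Error = -0.35048 − (−0.352) = 0.00152 V = 1.520 mV.

1.520 mV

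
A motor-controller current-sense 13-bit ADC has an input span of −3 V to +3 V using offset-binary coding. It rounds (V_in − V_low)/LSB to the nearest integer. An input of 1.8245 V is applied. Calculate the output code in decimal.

With 8192 levels over 6 V, one step is 0.732 mV.
(1.8245 − (−3)) / 0.000732422 = 6587.051 LSBs.
Round → code 6587.

code 6587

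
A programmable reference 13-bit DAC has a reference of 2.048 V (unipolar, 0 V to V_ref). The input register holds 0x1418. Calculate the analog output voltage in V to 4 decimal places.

LSB = 2.048 V / 2^13 = 250.00 µV.
Code 0x1418 = 5144 decimal.
V_out = 0 + 5144 × 0.00025 V = 1.286 V.

1.2860 V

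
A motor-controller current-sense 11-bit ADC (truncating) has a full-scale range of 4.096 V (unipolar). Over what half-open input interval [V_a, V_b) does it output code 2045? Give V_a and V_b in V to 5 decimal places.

LSB = 4.096/2^11 = 2.000 mV.
V_a = V_low + 2045·LSB = 4.09 V; V_b = V_low + 2046·LSB = 4.092 V.

[4.09000 V, 4.09200 V)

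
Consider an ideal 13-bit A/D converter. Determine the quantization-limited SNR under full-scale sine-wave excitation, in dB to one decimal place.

SNR ≈ 6.02·N + 1.76 dB = 6.02·13 + 1.76 = 80.02 dB.

80.0 dB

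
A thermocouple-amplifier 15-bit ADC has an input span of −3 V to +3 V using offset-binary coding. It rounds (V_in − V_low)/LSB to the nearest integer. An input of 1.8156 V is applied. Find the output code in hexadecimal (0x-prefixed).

code 0x66BC (decimal 26300)

LSB = 6 V / 32768 = 183.11 µV.
Input sits at 26299.597 steps above V_low.
round(26299.597) = 26300.
In hexadecimal (0x-prefixed): 0x66BC.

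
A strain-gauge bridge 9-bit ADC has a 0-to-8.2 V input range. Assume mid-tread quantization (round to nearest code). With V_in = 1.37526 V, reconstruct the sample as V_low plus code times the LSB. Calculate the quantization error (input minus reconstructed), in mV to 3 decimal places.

-2.084 mV

LSB = 8.2/2^9 = 16.016 mV.
(1.37526 − 0)/0.0160156 = 85.8699; round gives code 86.
V_rec = 0 + 86·0.0160156 = 1.3773438 V.
V_in − V_rec = -0.00208375 V = -2.084 mV.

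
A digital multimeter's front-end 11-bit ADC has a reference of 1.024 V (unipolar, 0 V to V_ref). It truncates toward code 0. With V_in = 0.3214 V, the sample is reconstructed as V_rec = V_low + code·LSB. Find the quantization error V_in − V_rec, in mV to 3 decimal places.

0.400 mV

LSB = 1.024/2^11 = 0.500 mV.
(V_in − V_low)/LSB = (0.3214 − 0)/0.0005 = 642.8000 → code 642 (floor).
Reconstructed: 0.321 V.
Error = 0.3214 − 0.321 = 0.0004 V = 0.400 mV.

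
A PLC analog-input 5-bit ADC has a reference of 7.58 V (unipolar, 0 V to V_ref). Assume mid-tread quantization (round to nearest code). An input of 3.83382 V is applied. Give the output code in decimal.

code 16

With 32 levels over 7.58 V, one step is 236.875 mV.
Input sits at 16.185 steps above V_low.
Round → code 16.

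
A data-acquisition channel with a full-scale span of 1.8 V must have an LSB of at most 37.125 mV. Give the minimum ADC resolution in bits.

6 bits

Number of steps required ≥ 1.8 V / 37.125 mV = 48.48.
Need 2^N ≥ 48.48; 2^5 = 32, 2^6 = 64.
Minimum N = 6.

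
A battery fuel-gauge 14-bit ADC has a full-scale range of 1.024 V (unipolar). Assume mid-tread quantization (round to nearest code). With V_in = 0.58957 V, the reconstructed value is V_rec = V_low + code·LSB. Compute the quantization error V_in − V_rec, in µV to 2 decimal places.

One LSB is 1.024 V / 16384 = 62.50 µV.
(V_in − V_low)/LSB = (0.58957 − 0)/6.25e-05 = 9433.1200 → code 9433 (round).
Code 9433 maps back to 0 + 9433×6.25e-05 V = 0.5895625 V.
V_in − V_rec = 7.5e-06 V = 7.50 µV.

7.50 µV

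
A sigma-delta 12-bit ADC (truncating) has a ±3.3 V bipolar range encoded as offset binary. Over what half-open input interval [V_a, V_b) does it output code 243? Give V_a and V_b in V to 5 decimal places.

LSB = 6.6/2^12 = 1.611 mV.
V_a = V_low + 243·LSB = -2.90845 V; V_b = V_low + 244·LSB = -2.90684 V.

[-2.90845 V, -2.90684 V)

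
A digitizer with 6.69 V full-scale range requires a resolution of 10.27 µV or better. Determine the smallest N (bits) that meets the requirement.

20 bits

Number of steps required ≥ 6.69 V / 10.27 µV = 651411.88.
Need 2^N ≥ 651411.88; 2^19 = 524288, 2^20 = 1048576.
Minimum N = 20.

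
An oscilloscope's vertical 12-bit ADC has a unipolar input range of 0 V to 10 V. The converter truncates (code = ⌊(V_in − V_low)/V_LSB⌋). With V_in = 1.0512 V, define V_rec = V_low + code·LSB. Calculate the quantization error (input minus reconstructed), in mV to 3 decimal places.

Step size: 10 V ÷ 2^12 = 2.441 mV.
(1.0512 − 0)/0.00244141 = 430.5715; ⌊·⌋ gives code 430.
Code 430 maps back to 0 + 430×0.00244141 V = 1.0498047 V.
Difference: 0.00139531 V → 1.395 mV.

1.395 mV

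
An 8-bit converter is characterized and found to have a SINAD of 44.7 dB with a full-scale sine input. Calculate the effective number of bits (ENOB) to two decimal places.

7.13 bits

ENOB = (SINAD − 1.76) / 6.02 = (44.7 − 1.76)/6.02 = 7.133.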